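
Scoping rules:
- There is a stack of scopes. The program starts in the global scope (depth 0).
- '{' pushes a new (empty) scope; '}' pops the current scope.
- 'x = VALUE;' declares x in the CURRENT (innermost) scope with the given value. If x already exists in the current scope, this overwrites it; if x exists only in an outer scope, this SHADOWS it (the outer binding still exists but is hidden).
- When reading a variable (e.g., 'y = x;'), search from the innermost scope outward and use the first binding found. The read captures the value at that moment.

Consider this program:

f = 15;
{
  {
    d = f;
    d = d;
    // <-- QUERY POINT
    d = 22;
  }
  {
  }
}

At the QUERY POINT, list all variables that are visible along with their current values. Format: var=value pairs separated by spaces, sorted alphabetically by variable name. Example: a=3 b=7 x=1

Step 1: declare f=15 at depth 0
Step 2: enter scope (depth=1)
Step 3: enter scope (depth=2)
Step 4: declare d=(read f)=15 at depth 2
Step 5: declare d=(read d)=15 at depth 2
Visible at query point: d=15 f=15

Answer: d=15 f=15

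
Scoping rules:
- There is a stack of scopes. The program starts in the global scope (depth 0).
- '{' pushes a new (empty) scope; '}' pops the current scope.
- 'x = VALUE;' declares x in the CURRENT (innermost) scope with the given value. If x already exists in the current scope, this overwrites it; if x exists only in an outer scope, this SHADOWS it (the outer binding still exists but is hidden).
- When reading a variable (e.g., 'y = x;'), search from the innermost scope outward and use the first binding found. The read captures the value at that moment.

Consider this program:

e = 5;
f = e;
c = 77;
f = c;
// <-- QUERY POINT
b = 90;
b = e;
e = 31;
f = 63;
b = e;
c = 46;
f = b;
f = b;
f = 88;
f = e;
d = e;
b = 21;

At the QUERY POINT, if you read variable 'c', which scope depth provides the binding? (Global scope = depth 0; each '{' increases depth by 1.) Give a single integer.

Step 1: declare e=5 at depth 0
Step 2: declare f=(read e)=5 at depth 0
Step 3: declare c=77 at depth 0
Step 4: declare f=(read c)=77 at depth 0
Visible at query point: c=77 e=5 f=77

Answer: 0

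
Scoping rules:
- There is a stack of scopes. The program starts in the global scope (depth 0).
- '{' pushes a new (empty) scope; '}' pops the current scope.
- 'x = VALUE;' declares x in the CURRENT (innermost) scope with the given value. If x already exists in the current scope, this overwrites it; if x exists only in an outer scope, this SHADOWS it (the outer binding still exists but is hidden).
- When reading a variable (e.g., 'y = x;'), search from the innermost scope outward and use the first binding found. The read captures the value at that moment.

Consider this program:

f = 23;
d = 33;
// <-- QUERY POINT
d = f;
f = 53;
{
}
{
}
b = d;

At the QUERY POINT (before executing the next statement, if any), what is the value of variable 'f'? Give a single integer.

Answer: 23

Derivation:
Step 1: declare f=23 at depth 0
Step 2: declare d=33 at depth 0
Visible at query point: d=33 f=23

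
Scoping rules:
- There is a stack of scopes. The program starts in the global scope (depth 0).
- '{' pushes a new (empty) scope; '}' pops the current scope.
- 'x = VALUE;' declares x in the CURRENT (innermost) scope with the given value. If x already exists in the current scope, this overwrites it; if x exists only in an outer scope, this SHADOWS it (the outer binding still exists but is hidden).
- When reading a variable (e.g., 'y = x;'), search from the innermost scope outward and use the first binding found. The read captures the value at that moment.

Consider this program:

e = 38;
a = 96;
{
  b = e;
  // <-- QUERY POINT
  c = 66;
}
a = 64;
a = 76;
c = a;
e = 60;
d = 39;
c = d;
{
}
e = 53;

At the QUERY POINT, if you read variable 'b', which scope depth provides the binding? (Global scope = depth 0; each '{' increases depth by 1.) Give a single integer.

Answer: 1

Derivation:
Step 1: declare e=38 at depth 0
Step 2: declare a=96 at depth 0
Step 3: enter scope (depth=1)
Step 4: declare b=(read e)=38 at depth 1
Visible at query point: a=96 b=38 e=38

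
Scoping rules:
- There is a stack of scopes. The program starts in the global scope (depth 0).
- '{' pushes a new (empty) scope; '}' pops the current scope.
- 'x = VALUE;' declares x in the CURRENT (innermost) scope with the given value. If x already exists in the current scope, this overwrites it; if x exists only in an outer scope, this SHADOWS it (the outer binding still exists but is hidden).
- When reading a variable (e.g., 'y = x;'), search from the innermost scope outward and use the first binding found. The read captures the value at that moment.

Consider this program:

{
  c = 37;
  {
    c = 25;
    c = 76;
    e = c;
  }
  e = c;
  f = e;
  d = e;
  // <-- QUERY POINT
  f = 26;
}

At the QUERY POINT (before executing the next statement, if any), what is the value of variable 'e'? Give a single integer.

Answer: 37

Derivation:
Step 1: enter scope (depth=1)
Step 2: declare c=37 at depth 1
Step 3: enter scope (depth=2)
Step 4: declare c=25 at depth 2
Step 5: declare c=76 at depth 2
Step 6: declare e=(read c)=76 at depth 2
Step 7: exit scope (depth=1)
Step 8: declare e=(read c)=37 at depth 1
Step 9: declare f=(read e)=37 at depth 1
Step 10: declare d=(read e)=37 at depth 1
Visible at query point: c=37 d=37 e=37 f=37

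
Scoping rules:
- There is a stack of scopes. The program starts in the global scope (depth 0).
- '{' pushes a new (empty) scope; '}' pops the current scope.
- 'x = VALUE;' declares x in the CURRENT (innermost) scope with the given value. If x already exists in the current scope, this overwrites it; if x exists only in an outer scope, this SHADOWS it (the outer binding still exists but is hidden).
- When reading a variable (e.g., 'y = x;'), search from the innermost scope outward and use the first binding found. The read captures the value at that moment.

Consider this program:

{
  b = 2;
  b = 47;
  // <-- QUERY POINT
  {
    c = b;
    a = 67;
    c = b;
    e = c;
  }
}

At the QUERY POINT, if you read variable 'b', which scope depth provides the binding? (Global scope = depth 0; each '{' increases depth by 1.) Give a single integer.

Answer: 1

Derivation:
Step 1: enter scope (depth=1)
Step 2: declare b=2 at depth 1
Step 3: declare b=47 at depth 1
Visible at query point: b=47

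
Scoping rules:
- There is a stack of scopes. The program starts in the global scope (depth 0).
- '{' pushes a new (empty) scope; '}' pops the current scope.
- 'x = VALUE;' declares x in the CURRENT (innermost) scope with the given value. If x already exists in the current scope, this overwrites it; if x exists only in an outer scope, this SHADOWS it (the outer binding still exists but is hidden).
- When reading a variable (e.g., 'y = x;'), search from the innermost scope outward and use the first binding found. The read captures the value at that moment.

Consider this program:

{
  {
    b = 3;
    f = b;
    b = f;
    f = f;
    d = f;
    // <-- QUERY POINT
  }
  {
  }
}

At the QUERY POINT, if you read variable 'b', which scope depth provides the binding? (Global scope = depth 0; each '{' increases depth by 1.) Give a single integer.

Step 1: enter scope (depth=1)
Step 2: enter scope (depth=2)
Step 3: declare b=3 at depth 2
Step 4: declare f=(read b)=3 at depth 2
Step 5: declare b=(read f)=3 at depth 2
Step 6: declare f=(read f)=3 at depth 2
Step 7: declare d=(read f)=3 at depth 2
Visible at query point: b=3 d=3 f=3

Answer: 2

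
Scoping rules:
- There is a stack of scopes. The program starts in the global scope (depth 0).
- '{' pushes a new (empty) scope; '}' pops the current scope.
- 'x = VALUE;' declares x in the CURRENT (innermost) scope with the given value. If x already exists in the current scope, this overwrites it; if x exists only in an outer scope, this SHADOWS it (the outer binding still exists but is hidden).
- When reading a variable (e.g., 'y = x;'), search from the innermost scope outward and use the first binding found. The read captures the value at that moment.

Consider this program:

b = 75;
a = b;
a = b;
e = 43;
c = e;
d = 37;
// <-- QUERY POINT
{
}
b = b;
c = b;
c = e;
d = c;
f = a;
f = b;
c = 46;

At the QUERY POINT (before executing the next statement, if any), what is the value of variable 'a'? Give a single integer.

Answer: 75

Derivation:
Step 1: declare b=75 at depth 0
Step 2: declare a=(read b)=75 at depth 0
Step 3: declare a=(read b)=75 at depth 0
Step 4: declare e=43 at depth 0
Step 5: declare c=(read e)=43 at depth 0
Step 6: declare d=37 at depth 0
Visible at query point: a=75 b=75 c=43 d=37 e=43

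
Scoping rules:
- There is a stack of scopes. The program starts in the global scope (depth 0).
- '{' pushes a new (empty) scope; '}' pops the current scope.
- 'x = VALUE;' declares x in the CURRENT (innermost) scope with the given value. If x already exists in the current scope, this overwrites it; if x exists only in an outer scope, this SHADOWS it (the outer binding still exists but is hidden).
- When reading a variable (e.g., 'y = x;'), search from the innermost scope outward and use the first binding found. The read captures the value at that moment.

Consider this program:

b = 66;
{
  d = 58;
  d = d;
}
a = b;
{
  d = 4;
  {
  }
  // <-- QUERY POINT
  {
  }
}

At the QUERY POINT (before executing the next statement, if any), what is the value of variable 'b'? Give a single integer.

Step 1: declare b=66 at depth 0
Step 2: enter scope (depth=1)
Step 3: declare d=58 at depth 1
Step 4: declare d=(read d)=58 at depth 1
Step 5: exit scope (depth=0)
Step 6: declare a=(read b)=66 at depth 0
Step 7: enter scope (depth=1)
Step 8: declare d=4 at depth 1
Step 9: enter scope (depth=2)
Step 10: exit scope (depth=1)
Visible at query point: a=66 b=66 d=4

Answer: 66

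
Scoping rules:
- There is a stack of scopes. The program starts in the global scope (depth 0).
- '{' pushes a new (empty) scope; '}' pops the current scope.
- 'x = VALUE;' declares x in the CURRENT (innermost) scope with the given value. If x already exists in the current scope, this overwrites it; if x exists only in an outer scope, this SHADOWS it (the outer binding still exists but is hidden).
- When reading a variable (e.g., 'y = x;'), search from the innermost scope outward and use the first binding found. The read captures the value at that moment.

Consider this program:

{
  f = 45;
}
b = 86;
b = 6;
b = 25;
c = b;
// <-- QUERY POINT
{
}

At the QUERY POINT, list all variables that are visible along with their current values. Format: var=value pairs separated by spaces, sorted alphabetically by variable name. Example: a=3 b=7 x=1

Answer: b=25 c=25

Derivation:
Step 1: enter scope (depth=1)
Step 2: declare f=45 at depth 1
Step 3: exit scope (depth=0)
Step 4: declare b=86 at depth 0
Step 5: declare b=6 at depth 0
Step 6: declare b=25 at depth 0
Step 7: declare c=(read b)=25 at depth 0
Visible at query point: b=25 c=25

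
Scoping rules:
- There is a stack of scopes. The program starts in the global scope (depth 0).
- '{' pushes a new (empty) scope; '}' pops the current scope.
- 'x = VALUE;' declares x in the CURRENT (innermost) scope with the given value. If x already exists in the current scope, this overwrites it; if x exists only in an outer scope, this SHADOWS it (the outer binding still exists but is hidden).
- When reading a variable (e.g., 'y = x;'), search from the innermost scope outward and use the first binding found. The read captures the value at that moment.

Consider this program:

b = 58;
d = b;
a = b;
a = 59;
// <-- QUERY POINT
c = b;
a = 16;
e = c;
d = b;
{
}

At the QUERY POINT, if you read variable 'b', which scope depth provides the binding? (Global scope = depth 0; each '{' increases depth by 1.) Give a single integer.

Answer: 0

Derivation:
Step 1: declare b=58 at depth 0
Step 2: declare d=(read b)=58 at depth 0
Step 3: declare a=(read b)=58 at depth 0
Step 4: declare a=59 at depth 0
Visible at query point: a=59 b=58 d=58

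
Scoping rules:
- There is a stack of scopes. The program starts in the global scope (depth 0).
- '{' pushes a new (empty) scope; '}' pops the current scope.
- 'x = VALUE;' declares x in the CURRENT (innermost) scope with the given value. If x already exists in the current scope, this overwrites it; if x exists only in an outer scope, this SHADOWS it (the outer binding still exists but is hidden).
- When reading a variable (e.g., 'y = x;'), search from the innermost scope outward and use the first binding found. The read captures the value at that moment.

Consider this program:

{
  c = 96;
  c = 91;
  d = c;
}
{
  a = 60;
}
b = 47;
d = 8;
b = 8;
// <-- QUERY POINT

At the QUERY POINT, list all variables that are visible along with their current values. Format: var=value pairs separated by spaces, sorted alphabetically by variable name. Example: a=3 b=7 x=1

Answer: b=8 d=8

Derivation:
Step 1: enter scope (depth=1)
Step 2: declare c=96 at depth 1
Step 3: declare c=91 at depth 1
Step 4: declare d=(read c)=91 at depth 1
Step 5: exit scope (depth=0)
Step 6: enter scope (depth=1)
Step 7: declare a=60 at depth 1
Step 8: exit scope (depth=0)
Step 9: declare b=47 at depth 0
Step 10: declare d=8 at depth 0
Step 11: declare b=8 at depth 0
Visible at query point: b=8 d=8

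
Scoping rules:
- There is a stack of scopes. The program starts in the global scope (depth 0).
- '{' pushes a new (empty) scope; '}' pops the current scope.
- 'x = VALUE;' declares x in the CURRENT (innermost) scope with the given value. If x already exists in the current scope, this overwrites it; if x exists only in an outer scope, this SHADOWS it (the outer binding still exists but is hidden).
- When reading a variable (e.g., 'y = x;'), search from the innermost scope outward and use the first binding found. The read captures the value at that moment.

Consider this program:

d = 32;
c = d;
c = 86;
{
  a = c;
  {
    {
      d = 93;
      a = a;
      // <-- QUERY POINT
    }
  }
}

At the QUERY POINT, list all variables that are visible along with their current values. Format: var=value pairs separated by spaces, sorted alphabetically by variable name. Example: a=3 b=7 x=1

Answer: a=86 c=86 d=93

Derivation:
Step 1: declare d=32 at depth 0
Step 2: declare c=(read d)=32 at depth 0
Step 3: declare c=86 at depth 0
Step 4: enter scope (depth=1)
Step 5: declare a=(read c)=86 at depth 1
Step 6: enter scope (depth=2)
Step 7: enter scope (depth=3)
Step 8: declare d=93 at depth 3
Step 9: declare a=(read a)=86 at depth 3
Visible at query point: a=86 c=86 d=93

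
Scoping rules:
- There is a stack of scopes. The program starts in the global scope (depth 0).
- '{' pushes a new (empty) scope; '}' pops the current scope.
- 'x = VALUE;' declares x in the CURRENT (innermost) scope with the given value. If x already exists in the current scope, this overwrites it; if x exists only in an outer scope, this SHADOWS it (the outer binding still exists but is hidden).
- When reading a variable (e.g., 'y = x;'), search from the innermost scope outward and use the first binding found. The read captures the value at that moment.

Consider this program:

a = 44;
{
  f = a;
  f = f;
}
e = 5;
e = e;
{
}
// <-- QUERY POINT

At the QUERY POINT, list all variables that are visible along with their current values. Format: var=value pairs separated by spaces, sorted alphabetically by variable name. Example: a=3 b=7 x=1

Step 1: declare a=44 at depth 0
Step 2: enter scope (depth=1)
Step 3: declare f=(read a)=44 at depth 1
Step 4: declare f=(read f)=44 at depth 1
Step 5: exit scope (depth=0)
Step 6: declare e=5 at depth 0
Step 7: declare e=(read e)=5 at depth 0
Step 8: enter scope (depth=1)
Step 9: exit scope (depth=0)
Visible at query point: a=44 e=5

Answer: a=44 e=5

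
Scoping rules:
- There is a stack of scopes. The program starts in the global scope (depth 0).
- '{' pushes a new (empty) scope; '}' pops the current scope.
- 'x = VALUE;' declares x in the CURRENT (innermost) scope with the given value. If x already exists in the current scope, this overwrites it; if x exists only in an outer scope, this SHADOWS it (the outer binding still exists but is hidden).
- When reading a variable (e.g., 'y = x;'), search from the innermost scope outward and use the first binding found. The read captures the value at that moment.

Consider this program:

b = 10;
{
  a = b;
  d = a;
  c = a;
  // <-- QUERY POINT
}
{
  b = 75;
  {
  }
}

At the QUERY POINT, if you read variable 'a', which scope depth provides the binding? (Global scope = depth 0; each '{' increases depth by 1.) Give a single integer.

Step 1: declare b=10 at depth 0
Step 2: enter scope (depth=1)
Step 3: declare a=(read b)=10 at depth 1
Step 4: declare d=(read a)=10 at depth 1
Step 5: declare c=(read a)=10 at depth 1
Visible at query point: a=10 b=10 c=10 d=10

Answer: 1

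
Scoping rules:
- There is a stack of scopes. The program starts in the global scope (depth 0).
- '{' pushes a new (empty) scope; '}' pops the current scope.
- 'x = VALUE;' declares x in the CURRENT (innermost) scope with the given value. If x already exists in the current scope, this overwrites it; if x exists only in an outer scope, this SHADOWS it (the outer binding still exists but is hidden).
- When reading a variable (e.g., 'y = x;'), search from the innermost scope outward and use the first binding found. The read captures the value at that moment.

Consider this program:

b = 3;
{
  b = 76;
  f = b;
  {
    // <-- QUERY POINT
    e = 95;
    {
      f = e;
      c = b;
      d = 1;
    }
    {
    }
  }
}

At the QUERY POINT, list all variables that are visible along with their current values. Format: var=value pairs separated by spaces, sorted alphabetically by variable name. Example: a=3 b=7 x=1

Answer: b=76 f=76

Derivation:
Step 1: declare b=3 at depth 0
Step 2: enter scope (depth=1)
Step 3: declare b=76 at depth 1
Step 4: declare f=(read b)=76 at depth 1
Step 5: enter scope (depth=2)
Visible at query point: b=76 f=76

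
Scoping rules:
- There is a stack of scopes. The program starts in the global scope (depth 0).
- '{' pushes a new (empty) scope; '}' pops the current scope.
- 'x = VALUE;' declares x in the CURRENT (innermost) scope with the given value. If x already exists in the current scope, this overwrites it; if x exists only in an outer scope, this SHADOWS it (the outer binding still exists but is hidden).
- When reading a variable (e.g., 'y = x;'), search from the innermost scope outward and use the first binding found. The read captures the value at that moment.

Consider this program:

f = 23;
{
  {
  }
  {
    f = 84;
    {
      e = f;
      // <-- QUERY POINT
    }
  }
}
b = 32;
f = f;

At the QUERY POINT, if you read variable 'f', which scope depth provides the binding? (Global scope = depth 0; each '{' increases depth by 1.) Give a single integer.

Step 1: declare f=23 at depth 0
Step 2: enter scope (depth=1)
Step 3: enter scope (depth=2)
Step 4: exit scope (depth=1)
Step 5: enter scope (depth=2)
Step 6: declare f=84 at depth 2
Step 7: enter scope (depth=3)
Step 8: declare e=(read f)=84 at depth 3
Visible at query point: e=84 f=84

Answer: 2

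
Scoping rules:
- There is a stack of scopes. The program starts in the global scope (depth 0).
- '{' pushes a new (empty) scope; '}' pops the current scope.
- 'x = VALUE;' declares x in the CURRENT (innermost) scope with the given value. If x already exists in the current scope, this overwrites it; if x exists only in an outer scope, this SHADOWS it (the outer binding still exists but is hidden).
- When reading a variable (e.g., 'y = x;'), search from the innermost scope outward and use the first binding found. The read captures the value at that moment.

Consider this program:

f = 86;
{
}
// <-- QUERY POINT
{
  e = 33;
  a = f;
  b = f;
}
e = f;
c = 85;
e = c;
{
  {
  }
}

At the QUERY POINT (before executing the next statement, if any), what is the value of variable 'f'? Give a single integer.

Step 1: declare f=86 at depth 0
Step 2: enter scope (depth=1)
Step 3: exit scope (depth=0)
Visible at query point: f=86

Answer: 86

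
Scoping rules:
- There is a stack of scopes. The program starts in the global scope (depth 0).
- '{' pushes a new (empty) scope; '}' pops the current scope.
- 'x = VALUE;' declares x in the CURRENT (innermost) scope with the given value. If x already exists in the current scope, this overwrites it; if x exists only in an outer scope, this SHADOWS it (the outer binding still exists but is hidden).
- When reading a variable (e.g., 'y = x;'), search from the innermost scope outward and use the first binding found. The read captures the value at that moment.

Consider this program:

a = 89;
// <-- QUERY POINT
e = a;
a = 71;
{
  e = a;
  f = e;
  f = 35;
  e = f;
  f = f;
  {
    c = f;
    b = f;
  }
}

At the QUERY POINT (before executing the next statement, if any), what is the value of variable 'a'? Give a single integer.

Answer: 89

Derivation:
Step 1: declare a=89 at depth 0
Visible at query point: a=89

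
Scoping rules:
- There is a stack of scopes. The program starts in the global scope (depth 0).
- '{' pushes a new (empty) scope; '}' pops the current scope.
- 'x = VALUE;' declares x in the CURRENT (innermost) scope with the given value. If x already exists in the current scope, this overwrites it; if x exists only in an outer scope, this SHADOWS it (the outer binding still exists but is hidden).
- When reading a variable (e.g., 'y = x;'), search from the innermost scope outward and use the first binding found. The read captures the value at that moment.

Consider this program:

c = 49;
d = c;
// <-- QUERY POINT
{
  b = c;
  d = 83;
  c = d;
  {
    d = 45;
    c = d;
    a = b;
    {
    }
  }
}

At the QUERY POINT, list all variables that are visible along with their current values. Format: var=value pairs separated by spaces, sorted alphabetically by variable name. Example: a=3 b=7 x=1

Answer: c=49 d=49

Derivation:
Step 1: declare c=49 at depth 0
Step 2: declare d=(read c)=49 at depth 0
Visible at query point: c=49 d=49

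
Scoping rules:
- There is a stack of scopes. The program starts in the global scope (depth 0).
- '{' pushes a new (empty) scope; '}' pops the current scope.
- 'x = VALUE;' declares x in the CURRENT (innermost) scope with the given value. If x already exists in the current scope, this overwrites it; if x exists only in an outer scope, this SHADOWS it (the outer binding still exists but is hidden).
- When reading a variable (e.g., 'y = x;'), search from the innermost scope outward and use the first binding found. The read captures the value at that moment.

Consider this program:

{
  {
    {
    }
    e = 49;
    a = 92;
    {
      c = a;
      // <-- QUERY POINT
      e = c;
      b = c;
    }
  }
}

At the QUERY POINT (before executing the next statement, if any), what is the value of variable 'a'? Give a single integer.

Step 1: enter scope (depth=1)
Step 2: enter scope (depth=2)
Step 3: enter scope (depth=3)
Step 4: exit scope (depth=2)
Step 5: declare e=49 at depth 2
Step 6: declare a=92 at depth 2
Step 7: enter scope (depth=3)
Step 8: declare c=(read a)=92 at depth 3
Visible at query point: a=92 c=92 e=49

Answer: 92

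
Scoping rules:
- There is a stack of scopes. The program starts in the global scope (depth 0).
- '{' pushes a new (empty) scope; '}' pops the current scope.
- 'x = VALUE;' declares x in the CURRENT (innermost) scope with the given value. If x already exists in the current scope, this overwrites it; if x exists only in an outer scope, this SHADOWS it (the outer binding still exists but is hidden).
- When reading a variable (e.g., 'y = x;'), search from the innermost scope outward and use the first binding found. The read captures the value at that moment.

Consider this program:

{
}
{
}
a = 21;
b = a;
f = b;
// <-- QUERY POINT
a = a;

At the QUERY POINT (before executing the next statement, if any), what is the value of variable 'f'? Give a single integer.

Answer: 21

Derivation:
Step 1: enter scope (depth=1)
Step 2: exit scope (depth=0)
Step 3: enter scope (depth=1)
Step 4: exit scope (depth=0)
Step 5: declare a=21 at depth 0
Step 6: declare b=(read a)=21 at depth 0
Step 7: declare f=(read b)=21 at depth 0
Visible at query point: a=21 b=21 f=21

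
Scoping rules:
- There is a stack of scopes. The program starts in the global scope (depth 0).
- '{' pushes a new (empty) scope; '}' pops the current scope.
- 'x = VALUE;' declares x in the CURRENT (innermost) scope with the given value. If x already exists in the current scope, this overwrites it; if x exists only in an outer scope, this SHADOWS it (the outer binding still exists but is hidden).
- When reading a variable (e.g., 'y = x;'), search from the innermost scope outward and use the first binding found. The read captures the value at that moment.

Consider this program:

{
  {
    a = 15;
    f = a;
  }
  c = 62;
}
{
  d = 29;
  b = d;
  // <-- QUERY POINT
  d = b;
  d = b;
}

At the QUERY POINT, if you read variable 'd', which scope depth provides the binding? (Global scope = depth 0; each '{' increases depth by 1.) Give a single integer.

Step 1: enter scope (depth=1)
Step 2: enter scope (depth=2)
Step 3: declare a=15 at depth 2
Step 4: declare f=(read a)=15 at depth 2
Step 5: exit scope (depth=1)
Step 6: declare c=62 at depth 1
Step 7: exit scope (depth=0)
Step 8: enter scope (depth=1)
Step 9: declare d=29 at depth 1
Step 10: declare b=(read d)=29 at depth 1
Visible at query point: b=29 d=29

Answer: 1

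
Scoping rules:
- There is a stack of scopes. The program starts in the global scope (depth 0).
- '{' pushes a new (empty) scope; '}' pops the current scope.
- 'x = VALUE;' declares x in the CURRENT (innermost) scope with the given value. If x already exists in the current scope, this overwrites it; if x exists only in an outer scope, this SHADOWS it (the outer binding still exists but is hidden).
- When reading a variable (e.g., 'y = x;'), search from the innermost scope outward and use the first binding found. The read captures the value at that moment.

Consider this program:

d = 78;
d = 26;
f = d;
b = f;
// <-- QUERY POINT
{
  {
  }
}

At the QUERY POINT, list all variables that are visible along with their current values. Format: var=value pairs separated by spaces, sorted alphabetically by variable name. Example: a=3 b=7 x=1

Step 1: declare d=78 at depth 0
Step 2: declare d=26 at depth 0
Step 3: declare f=(read d)=26 at depth 0
Step 4: declare b=(read f)=26 at depth 0
Visible at query point: b=26 d=26 f=26

Answer: b=26 d=26 f=26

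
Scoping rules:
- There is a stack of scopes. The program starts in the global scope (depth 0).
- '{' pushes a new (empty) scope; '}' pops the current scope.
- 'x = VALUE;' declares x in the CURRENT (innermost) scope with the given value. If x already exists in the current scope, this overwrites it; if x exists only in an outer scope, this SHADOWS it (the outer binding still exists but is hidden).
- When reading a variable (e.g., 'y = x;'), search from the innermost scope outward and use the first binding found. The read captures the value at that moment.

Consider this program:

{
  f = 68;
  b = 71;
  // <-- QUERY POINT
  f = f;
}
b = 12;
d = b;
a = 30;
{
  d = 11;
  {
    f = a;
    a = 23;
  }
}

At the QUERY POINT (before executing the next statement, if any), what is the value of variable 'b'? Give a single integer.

Step 1: enter scope (depth=1)
Step 2: declare f=68 at depth 1
Step 3: declare b=71 at depth 1
Visible at query point: b=71 f=68

Answer: 71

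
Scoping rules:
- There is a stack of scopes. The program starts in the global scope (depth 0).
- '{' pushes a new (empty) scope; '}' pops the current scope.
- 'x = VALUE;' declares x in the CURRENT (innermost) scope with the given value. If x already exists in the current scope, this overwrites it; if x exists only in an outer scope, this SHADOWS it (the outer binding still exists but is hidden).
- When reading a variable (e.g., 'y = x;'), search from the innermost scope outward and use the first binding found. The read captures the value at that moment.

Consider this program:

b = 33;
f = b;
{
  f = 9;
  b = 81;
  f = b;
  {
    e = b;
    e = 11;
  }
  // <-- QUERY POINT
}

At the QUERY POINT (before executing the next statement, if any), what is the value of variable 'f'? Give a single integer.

Answer: 81

Derivation:
Step 1: declare b=33 at depth 0
Step 2: declare f=(read b)=33 at depth 0
Step 3: enter scope (depth=1)
Step 4: declare f=9 at depth 1
Step 5: declare b=81 at depth 1
Step 6: declare f=(read b)=81 at depth 1
Step 7: enter scope (depth=2)
Step 8: declare e=(read b)=81 at depth 2
Step 9: declare e=11 at depth 2
Step 10: exit scope (depth=1)
Visible at query point: b=81 f=81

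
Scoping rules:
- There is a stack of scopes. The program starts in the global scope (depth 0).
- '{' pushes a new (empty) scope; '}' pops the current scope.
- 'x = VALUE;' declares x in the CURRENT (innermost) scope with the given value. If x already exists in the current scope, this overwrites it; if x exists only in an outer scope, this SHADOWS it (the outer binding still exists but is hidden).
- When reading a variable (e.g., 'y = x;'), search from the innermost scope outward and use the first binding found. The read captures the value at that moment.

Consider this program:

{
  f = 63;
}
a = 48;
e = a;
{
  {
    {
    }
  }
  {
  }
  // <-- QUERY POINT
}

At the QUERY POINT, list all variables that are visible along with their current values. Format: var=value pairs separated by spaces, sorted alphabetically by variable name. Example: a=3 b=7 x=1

Answer: a=48 e=48

Derivation:
Step 1: enter scope (depth=1)
Step 2: declare f=63 at depth 1
Step 3: exit scope (depth=0)
Step 4: declare a=48 at depth 0
Step 5: declare e=(read a)=48 at depth 0
Step 6: enter scope (depth=1)
Step 7: enter scope (depth=2)
Step 8: enter scope (depth=3)
Step 9: exit scope (depth=2)
Step 10: exit scope (depth=1)
Step 11: enter scope (depth=2)
Step 12: exit scope (depth=1)
Visible at query point: a=48 e=48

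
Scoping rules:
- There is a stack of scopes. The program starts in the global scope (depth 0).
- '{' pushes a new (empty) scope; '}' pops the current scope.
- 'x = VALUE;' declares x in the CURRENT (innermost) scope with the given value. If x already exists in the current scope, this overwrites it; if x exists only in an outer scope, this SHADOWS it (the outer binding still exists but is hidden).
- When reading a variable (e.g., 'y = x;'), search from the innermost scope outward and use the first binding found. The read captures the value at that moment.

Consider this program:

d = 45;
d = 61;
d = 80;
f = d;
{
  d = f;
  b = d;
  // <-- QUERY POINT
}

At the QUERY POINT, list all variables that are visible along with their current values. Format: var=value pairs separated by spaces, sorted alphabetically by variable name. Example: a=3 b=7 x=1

Answer: b=80 d=80 f=80

Derivation:
Step 1: declare d=45 at depth 0
Step 2: declare d=61 at depth 0
Step 3: declare d=80 at depth 0
Step 4: declare f=(read d)=80 at depth 0
Step 5: enter scope (depth=1)
Step 6: declare d=(read f)=80 at depth 1
Step 7: declare b=(read d)=80 at depth 1
Visible at query point: b=80 d=80 f=80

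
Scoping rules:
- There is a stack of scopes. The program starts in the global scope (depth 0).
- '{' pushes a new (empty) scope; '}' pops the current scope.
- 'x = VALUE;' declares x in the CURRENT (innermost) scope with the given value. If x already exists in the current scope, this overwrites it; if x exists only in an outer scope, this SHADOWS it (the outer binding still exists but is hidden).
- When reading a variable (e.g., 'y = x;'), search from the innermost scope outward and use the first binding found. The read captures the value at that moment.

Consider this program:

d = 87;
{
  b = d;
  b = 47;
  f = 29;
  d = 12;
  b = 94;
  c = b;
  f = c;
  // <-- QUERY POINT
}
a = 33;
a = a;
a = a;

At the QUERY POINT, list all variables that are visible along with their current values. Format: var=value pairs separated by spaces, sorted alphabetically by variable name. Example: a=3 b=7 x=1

Answer: b=94 c=94 d=12 f=94

Derivation:
Step 1: declare d=87 at depth 0
Step 2: enter scope (depth=1)
Step 3: declare b=(read d)=87 at depth 1
Step 4: declare b=47 at depth 1
Step 5: declare f=29 at depth 1
Step 6: declare d=12 at depth 1
Step 7: declare b=94 at depth 1
Step 8: declare c=(read b)=94 at depth 1
Step 9: declare f=(read c)=94 at depth 1
Visible at query point: b=94 c=94 d=12 f=94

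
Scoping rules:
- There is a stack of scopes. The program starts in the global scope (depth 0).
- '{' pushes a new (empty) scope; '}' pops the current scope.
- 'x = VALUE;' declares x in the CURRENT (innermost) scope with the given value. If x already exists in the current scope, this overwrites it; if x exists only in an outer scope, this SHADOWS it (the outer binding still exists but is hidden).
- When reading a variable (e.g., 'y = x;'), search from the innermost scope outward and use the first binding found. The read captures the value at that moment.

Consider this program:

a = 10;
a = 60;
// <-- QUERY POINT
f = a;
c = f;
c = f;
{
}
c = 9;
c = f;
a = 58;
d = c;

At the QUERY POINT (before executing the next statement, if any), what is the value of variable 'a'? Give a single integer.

Answer: 60

Derivation:
Step 1: declare a=10 at depth 0
Step 2: declare a=60 at depth 0
Visible at query point: a=60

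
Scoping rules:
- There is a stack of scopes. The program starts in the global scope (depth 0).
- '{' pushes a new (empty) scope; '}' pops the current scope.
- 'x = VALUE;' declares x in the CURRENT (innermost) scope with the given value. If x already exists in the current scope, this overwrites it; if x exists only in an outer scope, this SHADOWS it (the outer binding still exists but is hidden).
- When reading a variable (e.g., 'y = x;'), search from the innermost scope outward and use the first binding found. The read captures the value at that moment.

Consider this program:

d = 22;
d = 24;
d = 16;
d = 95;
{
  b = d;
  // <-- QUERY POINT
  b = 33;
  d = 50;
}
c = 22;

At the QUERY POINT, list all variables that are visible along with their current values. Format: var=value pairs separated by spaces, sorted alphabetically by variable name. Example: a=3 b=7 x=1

Step 1: declare d=22 at depth 0
Step 2: declare d=24 at depth 0
Step 3: declare d=16 at depth 0
Step 4: declare d=95 at depth 0
Step 5: enter scope (depth=1)
Step 6: declare b=(read d)=95 at depth 1
Visible at query point: b=95 d=95

Answer: b=95 d=95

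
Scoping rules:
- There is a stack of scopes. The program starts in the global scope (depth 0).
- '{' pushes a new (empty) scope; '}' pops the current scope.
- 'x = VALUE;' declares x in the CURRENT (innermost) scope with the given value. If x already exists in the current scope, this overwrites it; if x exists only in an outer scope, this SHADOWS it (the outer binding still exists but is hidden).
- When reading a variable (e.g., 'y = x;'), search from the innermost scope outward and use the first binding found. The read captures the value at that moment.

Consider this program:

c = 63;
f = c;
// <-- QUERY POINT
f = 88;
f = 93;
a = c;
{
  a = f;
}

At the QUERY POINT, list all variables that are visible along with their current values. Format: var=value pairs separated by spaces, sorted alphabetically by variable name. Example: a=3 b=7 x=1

Step 1: declare c=63 at depth 0
Step 2: declare f=(read c)=63 at depth 0
Visible at query point: c=63 f=63

Answer: c=63 f=63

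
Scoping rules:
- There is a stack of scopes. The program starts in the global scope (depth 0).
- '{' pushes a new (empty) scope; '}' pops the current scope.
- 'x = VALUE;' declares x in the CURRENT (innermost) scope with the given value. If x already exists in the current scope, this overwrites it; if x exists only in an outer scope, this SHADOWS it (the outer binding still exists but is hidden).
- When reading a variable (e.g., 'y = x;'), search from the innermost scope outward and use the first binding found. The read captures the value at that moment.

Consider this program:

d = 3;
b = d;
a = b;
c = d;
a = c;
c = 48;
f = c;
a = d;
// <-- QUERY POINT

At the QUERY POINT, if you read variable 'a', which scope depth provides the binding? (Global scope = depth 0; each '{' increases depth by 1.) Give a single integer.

Answer: 0

Derivation:
Step 1: declare d=3 at depth 0
Step 2: declare b=(read d)=3 at depth 0
Step 3: declare a=(read b)=3 at depth 0
Step 4: declare c=(read d)=3 at depth 0
Step 5: declare a=(read c)=3 at depth 0
Step 6: declare c=48 at depth 0
Step 7: declare f=(read c)=48 at depth 0
Step 8: declare a=(read d)=3 at depth 0
Visible at query point: a=3 b=3 c=48 d=3 f=48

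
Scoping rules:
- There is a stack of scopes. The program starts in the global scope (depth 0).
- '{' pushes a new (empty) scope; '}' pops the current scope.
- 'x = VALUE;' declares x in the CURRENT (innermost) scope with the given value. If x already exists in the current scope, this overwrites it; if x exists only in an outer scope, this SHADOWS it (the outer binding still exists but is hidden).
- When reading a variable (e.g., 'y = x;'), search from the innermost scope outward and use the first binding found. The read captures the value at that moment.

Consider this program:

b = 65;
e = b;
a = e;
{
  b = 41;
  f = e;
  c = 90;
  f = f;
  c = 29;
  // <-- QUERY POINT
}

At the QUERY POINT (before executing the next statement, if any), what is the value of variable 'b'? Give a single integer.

Answer: 41

Derivation:
Step 1: declare b=65 at depth 0
Step 2: declare e=(read b)=65 at depth 0
Step 3: declare a=(read e)=65 at depth 0
Step 4: enter scope (depth=1)
Step 5: declare b=41 at depth 1
Step 6: declare f=(read e)=65 at depth 1
Step 7: declare c=90 at depth 1
Step 8: declare f=(read f)=65 at depth 1
Step 9: declare c=29 at depth 1
Visible at query point: a=65 b=41 c=29 e=65 f=65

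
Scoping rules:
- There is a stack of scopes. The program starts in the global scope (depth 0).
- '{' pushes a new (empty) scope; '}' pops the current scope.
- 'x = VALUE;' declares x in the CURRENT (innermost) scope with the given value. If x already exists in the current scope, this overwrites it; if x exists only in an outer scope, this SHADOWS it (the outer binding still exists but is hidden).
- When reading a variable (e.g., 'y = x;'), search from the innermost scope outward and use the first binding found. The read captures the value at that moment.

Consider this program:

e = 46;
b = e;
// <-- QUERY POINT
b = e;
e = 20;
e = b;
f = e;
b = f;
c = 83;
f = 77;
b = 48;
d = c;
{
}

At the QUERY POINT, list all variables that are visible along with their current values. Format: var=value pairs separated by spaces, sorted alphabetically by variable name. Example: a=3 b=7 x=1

Answer: b=46 e=46

Derivation:
Step 1: declare e=46 at depth 0
Step 2: declare b=(read e)=46 at depth 0
Visible at query point: b=46 e=46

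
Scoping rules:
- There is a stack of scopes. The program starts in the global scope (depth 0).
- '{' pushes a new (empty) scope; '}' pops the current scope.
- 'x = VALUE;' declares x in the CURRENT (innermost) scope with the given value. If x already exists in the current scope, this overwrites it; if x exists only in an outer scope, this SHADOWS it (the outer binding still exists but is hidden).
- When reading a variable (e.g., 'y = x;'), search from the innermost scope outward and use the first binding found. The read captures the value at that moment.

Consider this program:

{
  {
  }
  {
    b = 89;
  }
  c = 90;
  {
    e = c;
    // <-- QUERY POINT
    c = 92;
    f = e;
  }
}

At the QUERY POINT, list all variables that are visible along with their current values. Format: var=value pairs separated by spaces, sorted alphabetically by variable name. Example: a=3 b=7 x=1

Answer: c=90 e=90

Derivation:
Step 1: enter scope (depth=1)
Step 2: enter scope (depth=2)
Step 3: exit scope (depth=1)
Step 4: enter scope (depth=2)
Step 5: declare b=89 at depth 2
Step 6: exit scope (depth=1)
Step 7: declare c=90 at depth 1
Step 8: enter scope (depth=2)
Step 9: declare e=(read c)=90 at depth 2
Visible at query point: c=90 e=90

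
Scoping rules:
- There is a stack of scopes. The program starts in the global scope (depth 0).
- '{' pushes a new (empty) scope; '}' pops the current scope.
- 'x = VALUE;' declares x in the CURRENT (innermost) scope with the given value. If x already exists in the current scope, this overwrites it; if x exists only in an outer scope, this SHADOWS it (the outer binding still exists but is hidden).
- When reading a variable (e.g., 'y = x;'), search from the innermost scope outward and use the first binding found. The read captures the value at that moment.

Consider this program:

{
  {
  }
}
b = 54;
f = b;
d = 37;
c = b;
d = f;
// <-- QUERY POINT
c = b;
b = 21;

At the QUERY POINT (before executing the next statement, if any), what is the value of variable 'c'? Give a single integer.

Step 1: enter scope (depth=1)
Step 2: enter scope (depth=2)
Step 3: exit scope (depth=1)
Step 4: exit scope (depth=0)
Step 5: declare b=54 at depth 0
Step 6: declare f=(read b)=54 at depth 0
Step 7: declare d=37 at depth 0
Step 8: declare c=(read b)=54 at depth 0
Step 9: declare d=(read f)=54 at depth 0
Visible at query point: b=54 c=54 d=54 f=54

Answer: 54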